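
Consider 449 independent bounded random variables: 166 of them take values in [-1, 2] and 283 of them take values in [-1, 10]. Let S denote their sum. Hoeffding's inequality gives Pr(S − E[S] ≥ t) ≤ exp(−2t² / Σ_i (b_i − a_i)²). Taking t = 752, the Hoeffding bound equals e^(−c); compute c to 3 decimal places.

31.648

Σ(b_i − a_i)² = 166·3² + 283·11² = 35737.
c = 2t² / 35737 = 2·752² / 35737 = 31.6481.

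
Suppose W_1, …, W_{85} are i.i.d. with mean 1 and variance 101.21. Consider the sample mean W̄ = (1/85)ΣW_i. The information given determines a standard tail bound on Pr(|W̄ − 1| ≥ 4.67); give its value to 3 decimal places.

With mean and variance of each term known, Chebyshev's inequality bounds the deviation of the sum (or sample mean).
Var(W̄) = Var(W_i)/n = 101.21/85 = 1.1907.
Chebyshev: Pr(|W̄ − 1| ≥ 4.67) ≤ Var(W̄)/(4.67)² = 101.21/(85·4.67²) = 0.0546.

0.055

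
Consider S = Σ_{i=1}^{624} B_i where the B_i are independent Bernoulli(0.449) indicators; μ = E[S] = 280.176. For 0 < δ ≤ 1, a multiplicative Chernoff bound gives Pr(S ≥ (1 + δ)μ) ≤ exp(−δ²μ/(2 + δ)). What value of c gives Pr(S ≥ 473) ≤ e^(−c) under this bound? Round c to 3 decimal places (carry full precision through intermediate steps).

Write 473 = (1 + δ)μ, so δ = 473/280.176 − 1 = 0.6882245…
Then the exponent is δ²μ/(2 + δ) = (473 − μ)² / (μ·(2 + δ)) = 49.365746.

49.366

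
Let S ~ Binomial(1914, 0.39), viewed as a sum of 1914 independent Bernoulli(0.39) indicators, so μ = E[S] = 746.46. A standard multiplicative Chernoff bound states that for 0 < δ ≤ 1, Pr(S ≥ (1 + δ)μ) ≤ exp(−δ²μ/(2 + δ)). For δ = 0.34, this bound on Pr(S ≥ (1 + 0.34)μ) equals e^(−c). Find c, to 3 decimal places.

c = δ²μ/(2 + δ) = 0.34²·746.46/(2 + 0.34) = 36.8764.

36.876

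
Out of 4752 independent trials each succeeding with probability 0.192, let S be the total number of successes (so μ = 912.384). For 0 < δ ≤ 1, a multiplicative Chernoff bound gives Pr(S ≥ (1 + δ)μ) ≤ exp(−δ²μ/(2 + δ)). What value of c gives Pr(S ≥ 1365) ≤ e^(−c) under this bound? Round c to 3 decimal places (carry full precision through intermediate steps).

89.955

Write 1365 = (1 + δ)μ, so δ = 1365/912.384 − 1 = 0.4960806…
Then the exponent is δ²μ/(2 + δ) = (1365 − μ)² / (μ·(2 + δ)) = 89.954634.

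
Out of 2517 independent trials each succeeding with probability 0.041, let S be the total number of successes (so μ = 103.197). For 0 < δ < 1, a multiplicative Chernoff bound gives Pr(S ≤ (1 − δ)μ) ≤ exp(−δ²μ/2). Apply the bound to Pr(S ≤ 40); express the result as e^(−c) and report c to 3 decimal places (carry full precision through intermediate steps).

Write 40 = (1 − δ)μ, so δ = 1 − 40/103.197 = 0.6123918…
Then the exponent is δ²μ/2 = (μ − 40)²/(2μ) = 19.350663.

19.351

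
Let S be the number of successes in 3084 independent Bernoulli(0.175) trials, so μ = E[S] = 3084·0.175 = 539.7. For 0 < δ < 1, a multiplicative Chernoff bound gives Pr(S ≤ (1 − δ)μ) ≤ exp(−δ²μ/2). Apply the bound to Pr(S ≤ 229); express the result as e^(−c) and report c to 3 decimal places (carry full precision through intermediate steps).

Write 229 = (1 − δ)μ, so δ = 1 − 229/539.7 = 0.5756902…
Then the exponent is δ²μ/2 = (μ − 229)²/(2μ) = 89.433472.

89.433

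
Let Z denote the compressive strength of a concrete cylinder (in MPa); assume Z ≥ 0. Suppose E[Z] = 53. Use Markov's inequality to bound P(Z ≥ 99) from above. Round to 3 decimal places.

Markov's inequality: for a non-negative random variable, P(Z ≥ a) ≤ E[Z]/a.
Here E[Z] = 53 and a = 99, so the bound is 53/99 = 0.5354.

0.535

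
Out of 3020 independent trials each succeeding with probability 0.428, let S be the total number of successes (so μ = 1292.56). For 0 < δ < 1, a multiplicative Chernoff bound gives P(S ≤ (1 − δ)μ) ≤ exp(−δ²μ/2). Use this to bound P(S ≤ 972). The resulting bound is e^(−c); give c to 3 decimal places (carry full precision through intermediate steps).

Write 972 = (1 − δ)μ, so δ = 1 − 972/1292.56 = 0.248004…
Then the exponent is δ²μ/2 = (μ − 972)²/(2μ) = 39.750075.

39.750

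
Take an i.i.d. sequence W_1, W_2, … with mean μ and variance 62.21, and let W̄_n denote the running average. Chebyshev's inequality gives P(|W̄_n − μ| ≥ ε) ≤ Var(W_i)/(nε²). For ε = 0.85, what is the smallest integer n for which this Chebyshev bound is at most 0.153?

Require 62.21/(n·0.85²) ≤ 0.153, i.e. n ≥ 62.21/(0.153·0.85²) = 562.770.
The smallest integer n is 563.

563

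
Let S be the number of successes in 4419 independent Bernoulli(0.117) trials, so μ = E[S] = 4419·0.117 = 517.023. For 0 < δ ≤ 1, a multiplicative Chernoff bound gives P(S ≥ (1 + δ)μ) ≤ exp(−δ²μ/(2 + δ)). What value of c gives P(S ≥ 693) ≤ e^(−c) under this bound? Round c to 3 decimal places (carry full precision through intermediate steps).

25.593

Write 693 = (1 + δ)μ, so δ = 693/517.023 − 1 = 0.3403659…
Then the exponent is δ²μ/(2 + δ) = (693 − μ)² / (μ·(2 + δ)) = 25.592823.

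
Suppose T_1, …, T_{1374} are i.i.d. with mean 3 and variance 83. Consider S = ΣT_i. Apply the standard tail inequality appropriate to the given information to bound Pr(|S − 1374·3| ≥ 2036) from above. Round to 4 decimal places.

With mean and variance of each term known, Chebyshev's inequality bounds the deviation of the sum (or sample mean).
Var(S) = n·Var(T_i) = 1374·83 = 114042.
Chebyshev: Pr(|S − 1374·3| ≥ 2036) ≤ Var(S)/2036² = 114042/4145296 = 0.0275.

0.0275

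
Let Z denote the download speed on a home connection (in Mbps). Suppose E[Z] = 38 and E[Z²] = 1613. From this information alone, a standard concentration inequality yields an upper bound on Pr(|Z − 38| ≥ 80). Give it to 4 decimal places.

0.0264

The first two moments determine the variance, so Chebyshev's inequality is the sharpest standard bound available.
Var(Z) = E[Z²] − (E[Z])² = 1613 − 1444 = 169.
Chebyshev's inequality: Pr(|Z − μ| ≥ t) ≤ Var(Z)/t² = 169/6400 = 0.0264.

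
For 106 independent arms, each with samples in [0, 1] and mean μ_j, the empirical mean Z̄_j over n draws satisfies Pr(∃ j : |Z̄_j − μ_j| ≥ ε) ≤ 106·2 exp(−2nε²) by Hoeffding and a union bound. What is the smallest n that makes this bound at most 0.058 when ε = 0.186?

119

Need 2·106·exp(−2nε²) ≤ 0.058, i.e. exp(−2nε²) ≤ 0.058/212.
So 2nε² ≥ ln(212/0.058) = 8.203899.
Hence n ≥ 8.203899/(2·0.186²) = 118.567.
The smallest integer n is 119.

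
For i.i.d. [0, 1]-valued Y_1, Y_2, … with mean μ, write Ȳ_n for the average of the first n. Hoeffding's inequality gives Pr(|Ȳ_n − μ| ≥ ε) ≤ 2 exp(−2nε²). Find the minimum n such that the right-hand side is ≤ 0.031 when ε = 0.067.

Require 2·exp(−2nε²) ≤ 0.031, i.e. 2nε² ≥ ln(2/0.031) = 4.166915.
So n ≥ 4.166915 / (2·0.067²) = 464.125.
The smallest integer n is 465.

465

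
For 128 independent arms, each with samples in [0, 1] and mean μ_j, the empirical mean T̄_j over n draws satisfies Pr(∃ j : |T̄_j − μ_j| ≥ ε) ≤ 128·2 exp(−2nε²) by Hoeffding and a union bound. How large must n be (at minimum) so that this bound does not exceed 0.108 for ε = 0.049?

Need 2·128·exp(−2nε²) ≤ 0.108, i.e. exp(−2nε²) ≤ 0.108/256.
So 2nε² ≥ ln(256/0.108) = 7.770801.
Hence n ≥ 7.770801/(2·0.049²) = 1618.243.
The smallest integer n is 1619.

1619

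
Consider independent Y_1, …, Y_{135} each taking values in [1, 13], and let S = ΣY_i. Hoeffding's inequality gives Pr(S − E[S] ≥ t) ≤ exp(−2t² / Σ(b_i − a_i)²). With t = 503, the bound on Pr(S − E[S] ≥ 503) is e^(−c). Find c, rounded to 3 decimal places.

26.030

Σ(b_i − a_i)² = 135·(12)² = 19440.
c = 2t²/19440 = 2·503²/19440 = 26.0297.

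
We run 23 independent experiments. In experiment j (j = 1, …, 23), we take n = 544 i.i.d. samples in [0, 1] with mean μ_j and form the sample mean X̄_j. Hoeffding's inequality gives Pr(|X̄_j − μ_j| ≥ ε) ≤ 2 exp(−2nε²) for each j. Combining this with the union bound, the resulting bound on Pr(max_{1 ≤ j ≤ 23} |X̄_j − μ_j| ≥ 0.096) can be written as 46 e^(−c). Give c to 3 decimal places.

Union bound over the 23 events: Pr(max_{1 ≤ j ≤ 23} |X̄_j − μ_j| ≥ 0.096) ≤ 23·2·exp(−2nε²) = 46 exp(−2·544·0.096²).
So c = 2·544·0.096² = 10.0270.

10.027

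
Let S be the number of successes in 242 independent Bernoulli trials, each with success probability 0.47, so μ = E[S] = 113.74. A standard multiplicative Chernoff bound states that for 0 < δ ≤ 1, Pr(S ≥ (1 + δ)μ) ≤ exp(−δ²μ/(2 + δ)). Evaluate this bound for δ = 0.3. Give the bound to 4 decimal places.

0.0117

Exponent = δ²μ/(2 + δ) = 0.3²·113.74/2.3 = 4.4507.
Bound = exp(−4.4507) = 0.01167.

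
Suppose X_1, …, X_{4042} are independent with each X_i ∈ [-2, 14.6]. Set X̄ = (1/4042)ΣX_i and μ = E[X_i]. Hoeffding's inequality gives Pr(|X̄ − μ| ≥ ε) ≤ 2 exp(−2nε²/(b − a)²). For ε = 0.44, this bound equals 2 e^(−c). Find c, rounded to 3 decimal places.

c = 2nε²/(b − a)² = 2·4042·0.44² / 16.6² = 5.6796.

5.680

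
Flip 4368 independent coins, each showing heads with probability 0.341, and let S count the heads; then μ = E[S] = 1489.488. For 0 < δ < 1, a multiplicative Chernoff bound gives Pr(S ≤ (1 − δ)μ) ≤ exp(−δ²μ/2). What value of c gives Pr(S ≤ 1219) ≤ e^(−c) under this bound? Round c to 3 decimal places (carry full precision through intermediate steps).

24.560

Write 1219 = (1 − δ)μ, so δ = 1 − 1219/1489.488 = 0.181598…
Then the exponent is δ²μ/2 = (μ − 1219)²/(2μ) = 24.560036.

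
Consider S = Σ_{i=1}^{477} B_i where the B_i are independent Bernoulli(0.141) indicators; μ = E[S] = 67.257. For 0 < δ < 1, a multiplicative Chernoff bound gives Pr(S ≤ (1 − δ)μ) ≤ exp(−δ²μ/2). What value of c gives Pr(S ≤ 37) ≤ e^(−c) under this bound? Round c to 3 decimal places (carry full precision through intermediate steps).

6.806

Write 37 = (1 − δ)μ, so δ = 1 − 37/67.257 = 0.4498714…
Then the exponent is δ²μ/2 = (μ − 37)²/(2μ) = 6.805879.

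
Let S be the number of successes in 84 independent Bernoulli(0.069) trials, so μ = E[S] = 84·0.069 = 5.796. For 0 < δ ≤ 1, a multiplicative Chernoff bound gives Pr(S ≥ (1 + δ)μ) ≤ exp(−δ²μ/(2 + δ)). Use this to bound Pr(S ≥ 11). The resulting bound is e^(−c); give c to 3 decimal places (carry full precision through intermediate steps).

1.612

Write 11 = (1 + δ)μ, so δ = 11/5.796 − 1 = 0.8978606…
Then the exponent is δ²μ/(2 + δ) = (11 − μ)² / (μ·(2 + δ)) = 1.612385.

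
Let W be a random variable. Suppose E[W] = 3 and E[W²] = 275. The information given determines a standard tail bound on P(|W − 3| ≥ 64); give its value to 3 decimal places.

The first two moments determine the variance, so Chebyshev's inequality is the sharpest standard bound available.
Var(W) = E[W²] − (E[W])² = 275 − 9 = 266.
Chebyshev's inequality: P(|W − μ| ≥ t) ≤ Var(W)/t² = 266/4096 = 0.0649.

0.065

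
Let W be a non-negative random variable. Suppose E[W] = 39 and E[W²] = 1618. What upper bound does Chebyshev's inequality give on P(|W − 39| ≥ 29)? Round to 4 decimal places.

Var(W) = E[W²] − (E[W])² = 1618 − 1521 = 97.
Chebyshev's inequality: P(|W − μ| ≥ t) ≤ Var(W)/t² = 97/841 = 0.1153.

0.1153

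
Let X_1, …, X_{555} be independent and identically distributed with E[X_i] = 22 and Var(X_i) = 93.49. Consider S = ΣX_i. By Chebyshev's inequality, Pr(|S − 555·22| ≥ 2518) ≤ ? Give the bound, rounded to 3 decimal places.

Var(S) = n·Var(X_i) = 555·93.49 = 51886.95.
Chebyshev: Pr(|S − 555·22| ≥ 2518) ≤ Var(S)/2518² = 51886.95/6340324 = 0.0082.

0.008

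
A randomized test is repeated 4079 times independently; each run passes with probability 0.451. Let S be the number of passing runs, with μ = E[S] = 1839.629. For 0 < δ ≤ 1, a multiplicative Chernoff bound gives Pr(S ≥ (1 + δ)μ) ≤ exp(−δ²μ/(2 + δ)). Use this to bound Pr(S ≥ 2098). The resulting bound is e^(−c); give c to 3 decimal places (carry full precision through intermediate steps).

Write 2098 = (1 + δ)μ, so δ = 2098/1839.629 − 1 = 0.1404473…
Then the exponent is δ²μ/(2 + δ) = (2098 − μ)² / (μ·(2 + δ)) = 16.953241.

16.953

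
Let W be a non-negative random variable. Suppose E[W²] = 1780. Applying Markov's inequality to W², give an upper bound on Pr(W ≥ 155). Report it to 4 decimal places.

0.0741

Since W ≥ 0, the event {W ≥ 155} is the same as {W² ≥ 24025}.
Markov's inequality applied to W² gives Pr(W² ≥ 24025) ≤ E[W²]/24025 = 1780/24025 = 0.0741.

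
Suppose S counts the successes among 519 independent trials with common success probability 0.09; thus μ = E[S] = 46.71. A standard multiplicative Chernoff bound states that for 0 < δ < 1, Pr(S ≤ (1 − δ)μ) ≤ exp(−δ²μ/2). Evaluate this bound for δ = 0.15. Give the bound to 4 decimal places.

0.5913

Exponent = δ²μ/2 = 0.15²·46.71/2 = 0.5255.
Bound = exp(−0.5255) = 0.59127.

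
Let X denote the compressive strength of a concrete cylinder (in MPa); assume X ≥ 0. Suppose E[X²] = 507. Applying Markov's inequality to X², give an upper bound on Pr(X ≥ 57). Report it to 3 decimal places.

Since X ≥ 0, the event {X ≥ 57} is the same as {X² ≥ 3249}.
Markov's inequality applied to X² gives Pr(X² ≥ 3249) ≤ E[X²]/3249 = 507/3249 = 0.1560.

0.156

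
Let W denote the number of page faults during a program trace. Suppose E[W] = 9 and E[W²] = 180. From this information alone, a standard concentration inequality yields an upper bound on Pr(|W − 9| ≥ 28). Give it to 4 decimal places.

The first two moments determine the variance, so Chebyshev's inequality is the sharpest standard bound available.
Var(W) = E[W²] − (E[W])² = 180 − 81 = 99.
Chebyshev's inequality: Pr(|W − μ| ≥ t) ≤ Var(W)/t² = 99/784 = 0.1263.

0.1263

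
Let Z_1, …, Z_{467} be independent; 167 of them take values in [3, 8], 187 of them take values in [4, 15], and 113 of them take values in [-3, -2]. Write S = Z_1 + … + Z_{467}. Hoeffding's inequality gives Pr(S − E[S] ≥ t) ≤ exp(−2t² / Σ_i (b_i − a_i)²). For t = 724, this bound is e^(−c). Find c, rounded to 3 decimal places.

38.950

Σ(b_i − a_i)² = 167·5² + 187·11² + 113·1² = 26915.
c = 2t² / 26915 = 2·724² / 26915 = 38.9505.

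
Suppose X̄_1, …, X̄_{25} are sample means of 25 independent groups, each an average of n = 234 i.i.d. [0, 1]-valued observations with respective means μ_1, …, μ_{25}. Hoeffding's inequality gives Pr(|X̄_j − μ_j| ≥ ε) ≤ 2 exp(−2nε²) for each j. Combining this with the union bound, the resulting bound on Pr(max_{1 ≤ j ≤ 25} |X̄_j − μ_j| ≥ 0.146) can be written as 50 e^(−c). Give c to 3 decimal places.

Union bound over the 25 events: Pr(max_{1 ≤ j ≤ 25} |X̄_j − μ_j| ≥ 0.146) ≤ 25·2·exp(−2nε²) = 50 exp(−2·234·0.146²).
So c = 2·234·0.146² = 9.9759.

9.976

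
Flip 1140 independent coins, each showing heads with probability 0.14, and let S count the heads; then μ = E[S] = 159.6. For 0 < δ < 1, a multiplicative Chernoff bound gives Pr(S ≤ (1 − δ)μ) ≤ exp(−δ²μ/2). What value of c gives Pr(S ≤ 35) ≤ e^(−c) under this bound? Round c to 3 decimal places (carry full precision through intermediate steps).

Write 35 = (1 − δ)μ, so δ = 1 − 35/159.6 = 0.7807018…
Then the exponent is δ²μ/2 = (μ − 35)²/(2μ) = 48.637719.

48.638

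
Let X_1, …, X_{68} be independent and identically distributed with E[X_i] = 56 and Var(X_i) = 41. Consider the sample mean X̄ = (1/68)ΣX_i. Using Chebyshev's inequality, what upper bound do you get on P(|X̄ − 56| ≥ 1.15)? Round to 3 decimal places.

Var(X̄) = Var(X_i)/n = 41/68 = 0.60294.
Chebyshev: P(|X̄ − 56| ≥ 1.15) ≤ Var(X̄)/(1.15)² = 41/(68·1.15²) = 0.4559.

0.456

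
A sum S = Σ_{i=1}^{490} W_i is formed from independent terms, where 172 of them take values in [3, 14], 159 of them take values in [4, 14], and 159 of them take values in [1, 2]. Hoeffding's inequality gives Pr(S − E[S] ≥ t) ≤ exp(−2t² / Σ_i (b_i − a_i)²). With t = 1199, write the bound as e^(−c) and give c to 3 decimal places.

Σ(b_i − a_i)² = 172·11² + 159·10² + 159·1² = 36871.
c = 2t² / 36871 = 2·1199² / 36871 = 77.9800.

77.980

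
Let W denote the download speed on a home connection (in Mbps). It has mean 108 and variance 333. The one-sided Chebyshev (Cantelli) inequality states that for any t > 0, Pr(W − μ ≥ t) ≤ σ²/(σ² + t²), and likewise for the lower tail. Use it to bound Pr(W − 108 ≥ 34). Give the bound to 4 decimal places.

Here σ² = 333 and t = 34, so σ² + t² = 1489.
Cantelli's bound: 333/1489 = 0.2236.

0.2236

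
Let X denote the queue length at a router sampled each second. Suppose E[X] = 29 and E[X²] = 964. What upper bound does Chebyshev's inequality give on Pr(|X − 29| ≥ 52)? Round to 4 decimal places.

Var(X) = E[X²] − (E[X])² = 964 − 841 = 123.
Chebyshev's inequality: Pr(|X − μ| ≥ t) ≤ Var(X)/t² = 123/2704 = 0.0455.

0.0455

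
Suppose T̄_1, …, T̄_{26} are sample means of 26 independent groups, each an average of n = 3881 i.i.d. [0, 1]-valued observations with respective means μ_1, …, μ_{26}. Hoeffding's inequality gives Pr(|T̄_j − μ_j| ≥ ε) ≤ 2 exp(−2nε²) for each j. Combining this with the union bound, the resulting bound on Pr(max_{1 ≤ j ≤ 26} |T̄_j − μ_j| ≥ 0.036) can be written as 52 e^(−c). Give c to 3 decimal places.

Union bound over the 26 events: Pr(max_{1 ≤ j ≤ 26} |T̄_j − μ_j| ≥ 0.036) ≤ 26·2·exp(−2nε²) = 52 exp(−2·3881·0.036²).
So c = 2·3881·0.036² = 10.0596.

10.060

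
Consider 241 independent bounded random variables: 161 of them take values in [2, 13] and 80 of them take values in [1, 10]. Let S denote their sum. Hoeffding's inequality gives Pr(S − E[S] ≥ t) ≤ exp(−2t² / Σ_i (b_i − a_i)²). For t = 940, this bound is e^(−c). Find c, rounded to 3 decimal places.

68.071

Σ(b_i − a_i)² = 161·11² + 80·9² = 25961.
c = 2t² / 25961 = 2·940² / 25961 = 68.0713.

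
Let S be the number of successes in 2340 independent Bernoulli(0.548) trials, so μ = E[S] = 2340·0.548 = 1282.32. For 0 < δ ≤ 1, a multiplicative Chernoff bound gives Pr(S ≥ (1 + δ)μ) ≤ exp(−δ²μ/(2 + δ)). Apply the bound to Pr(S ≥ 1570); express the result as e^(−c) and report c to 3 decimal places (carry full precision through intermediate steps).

29.015

Write 1570 = (1 + δ)μ, so δ = 1570/1282.32 − 1 = 0.2243434…
Then the exponent is δ²μ/(2 + δ) = (1570 − μ)² / (μ·(2 + δ)) = 29.014901.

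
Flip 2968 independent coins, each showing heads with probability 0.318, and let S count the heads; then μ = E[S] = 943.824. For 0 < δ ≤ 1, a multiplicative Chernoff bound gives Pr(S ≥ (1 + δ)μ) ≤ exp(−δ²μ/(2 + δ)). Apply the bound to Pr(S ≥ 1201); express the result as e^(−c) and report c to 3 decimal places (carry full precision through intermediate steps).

Write 1201 = (1 + δ)μ, so δ = 1201/943.824 − 1 = 0.272483…
Then the exponent is δ²μ/(2 + δ) = (1201 − μ)² / (μ·(2 + δ)) = 30.836794.

30.837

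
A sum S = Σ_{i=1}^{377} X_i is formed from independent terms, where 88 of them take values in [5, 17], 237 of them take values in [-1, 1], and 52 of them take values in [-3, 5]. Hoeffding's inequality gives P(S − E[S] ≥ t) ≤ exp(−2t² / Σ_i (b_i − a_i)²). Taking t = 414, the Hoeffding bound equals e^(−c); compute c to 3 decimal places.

Σ(b_i − a_i)² = 88·12² + 237·2² + 52·8² = 16948.
c = 2t² / 16948 = 2·414² / 16948 = 20.2261.

20.226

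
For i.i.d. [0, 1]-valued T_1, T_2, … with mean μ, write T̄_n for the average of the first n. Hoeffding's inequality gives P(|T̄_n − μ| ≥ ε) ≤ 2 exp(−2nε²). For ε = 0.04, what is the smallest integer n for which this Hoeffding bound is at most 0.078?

1014

Require 2·exp(−2nε²) ≤ 0.078, i.e. 2nε² ≥ ln(2/0.078) = 3.244194.
So n ≥ 3.244194 / (2·0.04²) = 1013.811.
The smallest integer n is 1014.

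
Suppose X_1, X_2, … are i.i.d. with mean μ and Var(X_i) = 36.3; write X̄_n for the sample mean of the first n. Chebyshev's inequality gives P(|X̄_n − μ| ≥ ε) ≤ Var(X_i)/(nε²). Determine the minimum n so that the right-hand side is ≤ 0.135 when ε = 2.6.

Require 36.3/(n·2.6²) ≤ 0.135, i.e. n ≥ 36.3/(0.135·2.6²) = 39.776.
The smallest integer n is 40.

40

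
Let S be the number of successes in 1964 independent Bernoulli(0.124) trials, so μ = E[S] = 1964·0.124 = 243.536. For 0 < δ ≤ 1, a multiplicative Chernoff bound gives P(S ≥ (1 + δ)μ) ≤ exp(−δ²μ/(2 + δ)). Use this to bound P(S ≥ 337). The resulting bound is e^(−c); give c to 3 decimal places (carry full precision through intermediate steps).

15.047

Write 337 = (1 + δ)μ, so δ = 337/243.536 − 1 = 0.383779…
Then the exponent is δ²μ/(2 + δ) = (337 − μ)² / (μ·(2 + δ)) = 15.047334.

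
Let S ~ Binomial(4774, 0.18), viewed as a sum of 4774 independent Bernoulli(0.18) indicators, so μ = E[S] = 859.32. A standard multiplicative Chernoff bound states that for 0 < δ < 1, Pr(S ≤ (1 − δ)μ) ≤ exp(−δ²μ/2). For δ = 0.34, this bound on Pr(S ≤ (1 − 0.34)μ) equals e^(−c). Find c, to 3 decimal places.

c = δ²μ/2 = 0.34²·859.32/2 = 49.6687.

49.669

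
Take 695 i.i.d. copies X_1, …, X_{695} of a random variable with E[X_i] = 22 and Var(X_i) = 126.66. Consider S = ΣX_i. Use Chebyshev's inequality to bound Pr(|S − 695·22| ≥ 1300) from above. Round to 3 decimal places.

0.052

Var(S) = n·Var(X_i) = 695·126.66 = 88028.7.
Chebyshev: Pr(|S − 695·22| ≥ 1300) ≤ Var(S)/1300² = 88028.7/1690000 = 0.0521.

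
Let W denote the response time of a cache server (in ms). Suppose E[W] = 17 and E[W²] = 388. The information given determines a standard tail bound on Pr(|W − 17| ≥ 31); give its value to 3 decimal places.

0.103

The first two moments determine the variance, so Chebyshev's inequality is the sharpest standard bound available.
Var(W) = E[W²] − (E[W])² = 388 − 289 = 99.
Chebyshev's inequality: Pr(|W − μ| ≥ t) ≤ Var(W)/t² = 99/961 = 0.1030.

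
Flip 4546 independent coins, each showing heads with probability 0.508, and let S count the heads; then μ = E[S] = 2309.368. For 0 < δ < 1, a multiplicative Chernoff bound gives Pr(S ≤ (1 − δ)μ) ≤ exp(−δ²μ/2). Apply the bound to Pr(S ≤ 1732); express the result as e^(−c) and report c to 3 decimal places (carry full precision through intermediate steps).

Write 1732 = (1 − δ)μ, so δ = 1 − 1732/2309.368 = 0.2500113…
Then the exponent is δ²μ/2 = (μ − 1732)²/(2μ) = 72.174250.

72.174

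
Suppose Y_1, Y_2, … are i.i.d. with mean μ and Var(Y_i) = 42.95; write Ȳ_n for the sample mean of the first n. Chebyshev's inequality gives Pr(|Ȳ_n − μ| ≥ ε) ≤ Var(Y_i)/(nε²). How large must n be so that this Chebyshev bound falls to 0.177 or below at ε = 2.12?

Require 42.95/(n·2.12²) ≤ 0.177, i.e. n ≥ 42.95/(0.177·2.12²) = 53.991.
The smallest integer n is 54.

54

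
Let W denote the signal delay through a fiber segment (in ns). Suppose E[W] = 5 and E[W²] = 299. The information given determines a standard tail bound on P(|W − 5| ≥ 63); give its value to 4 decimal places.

0.0690

The first two moments determine the variance, so Chebyshev's inequality is the sharpest standard bound available.
Var(W) = E[W²] − (E[W])² = 299 − 25 = 274.
Chebyshev's inequality: P(|W − μ| ≥ t) ≤ Var(W)/t² = 274/3969 = 0.0690.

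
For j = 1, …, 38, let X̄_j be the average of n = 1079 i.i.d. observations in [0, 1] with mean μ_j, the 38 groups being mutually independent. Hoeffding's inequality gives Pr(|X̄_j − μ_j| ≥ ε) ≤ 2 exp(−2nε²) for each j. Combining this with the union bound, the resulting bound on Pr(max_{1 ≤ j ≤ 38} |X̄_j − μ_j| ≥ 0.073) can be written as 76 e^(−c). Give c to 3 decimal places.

Union bound over the 38 events: Pr(max_{1 ≤ j ≤ 38} |X̄_j − μ_j| ≥ 0.073) ≤ 38·2·exp(−2nε²) = 76 exp(−2·1079·0.073²).
So c = 2·1079·0.073² = 11.5000.

11.500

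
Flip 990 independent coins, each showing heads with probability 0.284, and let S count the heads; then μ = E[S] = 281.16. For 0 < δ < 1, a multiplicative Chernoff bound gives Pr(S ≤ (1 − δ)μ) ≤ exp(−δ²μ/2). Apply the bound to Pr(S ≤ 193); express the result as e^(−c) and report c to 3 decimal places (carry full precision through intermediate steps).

Write 193 = (1 − δ)μ, so δ = 1 − 193/281.16 = 0.3135581…
Then the exponent is δ²μ/2 = (μ − 193)²/(2μ) = 13.821642.

13.822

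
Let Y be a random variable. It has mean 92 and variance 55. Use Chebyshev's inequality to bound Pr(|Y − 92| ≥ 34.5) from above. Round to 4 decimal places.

Chebyshev: Pr(|Y − μ| ≥ t) ≤ Var(Y)/t².
Bound = 55 / 1190.25 = 0.0462.

0.0462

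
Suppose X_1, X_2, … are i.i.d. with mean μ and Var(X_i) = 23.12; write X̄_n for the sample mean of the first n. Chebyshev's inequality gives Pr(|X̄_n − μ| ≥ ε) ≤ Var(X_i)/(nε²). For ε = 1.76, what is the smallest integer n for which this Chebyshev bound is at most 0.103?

73

Require 23.12/(n·1.76²) ≤ 0.103, i.e. n ≥ 23.12/(0.103·1.76²) = 72.464.
The smallest integer n is 73.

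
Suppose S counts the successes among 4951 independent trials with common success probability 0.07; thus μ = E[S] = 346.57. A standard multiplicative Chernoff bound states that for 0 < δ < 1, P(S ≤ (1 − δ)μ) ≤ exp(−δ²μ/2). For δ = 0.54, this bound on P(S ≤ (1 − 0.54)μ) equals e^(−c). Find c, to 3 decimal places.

c = δ²μ/2 = 0.54²·346.57/2 = 50.5299.

50.530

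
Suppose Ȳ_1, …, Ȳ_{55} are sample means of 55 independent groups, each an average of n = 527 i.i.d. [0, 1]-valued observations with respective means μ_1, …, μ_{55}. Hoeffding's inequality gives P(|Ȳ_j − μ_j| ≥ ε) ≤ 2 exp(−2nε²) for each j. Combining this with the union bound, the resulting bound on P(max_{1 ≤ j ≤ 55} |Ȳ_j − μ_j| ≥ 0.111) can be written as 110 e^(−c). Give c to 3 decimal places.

Union bound over the 55 events: P(max_{1 ≤ j ≤ 55} |Ȳ_j − μ_j| ≥ 0.111) ≤ 55·2·exp(−2nε²) = 110 exp(−2·527·0.111²).
So c = 2·527·0.111² = 12.9863.

12.986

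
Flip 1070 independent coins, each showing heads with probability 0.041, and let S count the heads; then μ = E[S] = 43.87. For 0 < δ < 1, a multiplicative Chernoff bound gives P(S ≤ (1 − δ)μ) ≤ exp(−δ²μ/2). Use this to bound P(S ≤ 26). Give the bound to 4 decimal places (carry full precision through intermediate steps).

Write 26 = (1 − δ)μ, so δ = 1 − 26/43.87 = 0.4073399…
Then the exponent is δ²μ/2 = (μ − 26)²/(2μ) = 3.639582.
Bound = exp(−3.639582) = 0.02626.

0.0263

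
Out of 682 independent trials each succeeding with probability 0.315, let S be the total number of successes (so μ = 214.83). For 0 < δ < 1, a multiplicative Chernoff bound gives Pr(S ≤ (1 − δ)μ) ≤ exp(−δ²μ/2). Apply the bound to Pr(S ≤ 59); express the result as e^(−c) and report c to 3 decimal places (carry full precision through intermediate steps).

Write 59 = (1 − δ)μ, so δ = 1 − 59/214.83 = 0.7253642…
Then the exponent is δ²μ/2 = (μ − 59)²/(2μ) = 56.516755.

56.517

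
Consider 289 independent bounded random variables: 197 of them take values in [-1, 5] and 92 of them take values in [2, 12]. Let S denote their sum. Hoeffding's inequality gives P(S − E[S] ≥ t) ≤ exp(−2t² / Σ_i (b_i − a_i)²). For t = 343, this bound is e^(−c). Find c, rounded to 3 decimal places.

Σ(b_i − a_i)² = 197·6² + 92·10² = 16292.
c = 2t² / 16292 = 2·343² / 16292 = 14.4425.

14.443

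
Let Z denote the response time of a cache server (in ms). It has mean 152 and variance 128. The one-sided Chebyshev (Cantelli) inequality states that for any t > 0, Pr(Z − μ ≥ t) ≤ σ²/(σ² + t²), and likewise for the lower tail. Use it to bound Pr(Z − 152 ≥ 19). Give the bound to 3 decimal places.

0.262

Here σ² = 128 and t = 19, so σ² + t² = 489.
Cantelli's bound: 128/489 = 0.2618.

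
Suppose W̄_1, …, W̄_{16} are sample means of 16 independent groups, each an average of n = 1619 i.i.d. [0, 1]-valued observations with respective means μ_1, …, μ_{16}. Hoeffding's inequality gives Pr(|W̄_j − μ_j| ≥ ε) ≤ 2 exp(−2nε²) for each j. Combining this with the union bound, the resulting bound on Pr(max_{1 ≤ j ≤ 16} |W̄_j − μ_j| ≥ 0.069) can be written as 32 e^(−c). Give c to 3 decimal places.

15.416

Union bound over the 16 events: Pr(max_{1 ≤ j ≤ 16} |W̄_j − μ_j| ≥ 0.069) ≤ 16·2·exp(−2nε²) = 32 exp(−2·1619·0.069²).
So c = 2·1619·0.069² = 15.4161.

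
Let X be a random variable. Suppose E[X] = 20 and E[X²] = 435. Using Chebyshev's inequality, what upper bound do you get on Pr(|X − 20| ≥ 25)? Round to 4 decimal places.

0.0560

Var(X) = E[X²] − (E[X])² = 435 − 400 = 35.
Chebyshev's inequality: Pr(|X − μ| ≥ t) ≤ Var(X)/t² = 35/625 = 0.0560.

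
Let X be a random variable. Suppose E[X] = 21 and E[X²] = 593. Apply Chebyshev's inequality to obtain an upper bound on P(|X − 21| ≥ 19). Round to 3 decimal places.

Var(X) = E[X²] − (E[X])² = 593 − 441 = 152.
Chebyshev's inequality: P(|X − μ| ≥ t) ≤ Var(X)/t² = 152/361 = 0.4211.

0.421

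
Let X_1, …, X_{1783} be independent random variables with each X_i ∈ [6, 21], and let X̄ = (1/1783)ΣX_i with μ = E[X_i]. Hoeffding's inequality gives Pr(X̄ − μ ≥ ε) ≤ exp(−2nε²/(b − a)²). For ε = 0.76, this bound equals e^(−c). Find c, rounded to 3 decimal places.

c = 2nε²/(b − a)² = 2·1783·0.76² / 15² = 9.1543.

9.154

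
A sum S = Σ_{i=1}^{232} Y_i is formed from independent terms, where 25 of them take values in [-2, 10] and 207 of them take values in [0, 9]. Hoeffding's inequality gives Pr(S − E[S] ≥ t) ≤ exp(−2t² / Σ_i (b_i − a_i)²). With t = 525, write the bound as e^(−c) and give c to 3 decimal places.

Σ(b_i − a_i)² = 25·12² + 207·9² = 20367.
c = 2t² / 20367 = 2·525² / 20367 = 27.0658.

27.066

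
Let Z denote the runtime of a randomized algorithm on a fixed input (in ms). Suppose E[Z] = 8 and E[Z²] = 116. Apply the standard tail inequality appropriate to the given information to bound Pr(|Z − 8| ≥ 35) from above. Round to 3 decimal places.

0.042

The first two moments determine the variance, so Chebyshev's inequality is the sharpest standard bound available.
Var(Z) = E[Z²] − (E[Z])² = 116 − 64 = 52.
Chebyshev's inequality: Pr(|Z − μ| ≥ t) ≤ Var(Z)/t² = 52/1225 = 0.0424.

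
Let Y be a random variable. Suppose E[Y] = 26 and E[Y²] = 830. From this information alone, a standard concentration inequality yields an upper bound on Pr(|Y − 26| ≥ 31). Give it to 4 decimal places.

The first two moments determine the variance, so Chebyshev's inequality is the sharpest standard bound available.
Var(Y) = E[Y²] − (E[Y])² = 830 − 676 = 154.
Chebyshev's inequality: Pr(|Y − μ| ≥ t) ≤ Var(Y)/t² = 154/961 = 0.1602.

0.1602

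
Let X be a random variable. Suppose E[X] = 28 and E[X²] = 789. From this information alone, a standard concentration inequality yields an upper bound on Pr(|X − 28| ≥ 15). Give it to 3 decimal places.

0.022

The first two moments determine the variance, so Chebyshev's inequality is the sharpest standard bound available.
Var(X) = E[X²] − (E[X])² = 789 − 784 = 5.
Chebyshev's inequality: Pr(|X − μ| ≥ t) ≤ Var(X)/t² = 5/225 = 0.0222.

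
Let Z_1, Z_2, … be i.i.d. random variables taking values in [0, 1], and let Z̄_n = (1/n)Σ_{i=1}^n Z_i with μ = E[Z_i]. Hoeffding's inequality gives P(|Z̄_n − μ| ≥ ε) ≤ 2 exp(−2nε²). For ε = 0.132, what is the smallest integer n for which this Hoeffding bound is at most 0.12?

81

Require 2·exp(−2nε²) ≤ 0.12, i.e. 2nε² ≥ ln(2/0.12) = 2.813411.
So n ≥ 2.813411 / (2·0.132²) = 80.734.
The smallest integer n is 81.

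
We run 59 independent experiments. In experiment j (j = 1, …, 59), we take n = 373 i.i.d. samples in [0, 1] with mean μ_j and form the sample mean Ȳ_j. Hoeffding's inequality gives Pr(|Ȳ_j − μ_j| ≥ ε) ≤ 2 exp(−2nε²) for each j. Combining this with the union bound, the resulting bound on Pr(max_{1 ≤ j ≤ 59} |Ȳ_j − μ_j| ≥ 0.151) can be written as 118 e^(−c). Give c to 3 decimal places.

Union bound over the 59 events: Pr(max_{1 ≤ j ≤ 59} |Ȳ_j − μ_j| ≥ 0.151) ≤ 59·2·exp(−2nε²) = 118 exp(−2·373·0.151²).
So c = 2·373·0.151² = 17.0095.

17.010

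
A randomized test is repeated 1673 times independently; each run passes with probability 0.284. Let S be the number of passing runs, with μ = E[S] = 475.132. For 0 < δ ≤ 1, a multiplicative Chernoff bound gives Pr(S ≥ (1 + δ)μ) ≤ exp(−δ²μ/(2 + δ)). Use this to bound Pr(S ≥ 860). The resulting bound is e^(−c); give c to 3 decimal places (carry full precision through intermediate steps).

Write 860 = (1 + δ)μ, so δ = 860/475.132 − 1 = 0.8100233…
Then the exponent is δ²μ/(2 + δ) = (860 − μ)² / (μ·(2 + δ)) = 110.942871.

110.943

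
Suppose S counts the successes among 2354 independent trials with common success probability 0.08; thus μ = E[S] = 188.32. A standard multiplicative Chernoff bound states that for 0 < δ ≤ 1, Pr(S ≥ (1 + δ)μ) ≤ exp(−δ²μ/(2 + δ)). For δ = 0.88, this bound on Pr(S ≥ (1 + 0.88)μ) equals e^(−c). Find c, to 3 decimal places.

c = δ²μ/(2 + δ) = 0.88²·188.32/(2 + 0.88) = 50.6372.

50.637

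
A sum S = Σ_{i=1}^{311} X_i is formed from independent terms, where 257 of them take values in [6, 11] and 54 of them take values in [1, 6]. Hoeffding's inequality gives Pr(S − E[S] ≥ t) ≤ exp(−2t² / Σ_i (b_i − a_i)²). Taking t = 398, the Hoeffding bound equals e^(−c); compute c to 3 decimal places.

40.747

Σ(b_i − a_i)² = 257·5² + 54·5² = 7775.
c = 2t² / 7775 = 2·398² / 7775 = 40.7470.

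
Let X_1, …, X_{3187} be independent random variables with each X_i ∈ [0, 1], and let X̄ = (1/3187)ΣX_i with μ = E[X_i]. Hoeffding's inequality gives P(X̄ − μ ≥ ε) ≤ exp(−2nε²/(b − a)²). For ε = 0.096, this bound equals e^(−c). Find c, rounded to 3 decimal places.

c = 2nε²/(b − a)² = 2·3187·0.096² / 1² = 58.7428.

58.743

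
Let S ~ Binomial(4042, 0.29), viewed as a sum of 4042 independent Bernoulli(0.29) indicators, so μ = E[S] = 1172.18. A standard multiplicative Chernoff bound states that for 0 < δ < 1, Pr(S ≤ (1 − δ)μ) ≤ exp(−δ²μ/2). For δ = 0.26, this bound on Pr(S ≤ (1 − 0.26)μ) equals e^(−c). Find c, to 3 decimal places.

39.620

c = δ²μ/2 = 0.26²·1172.18/2 = 39.6197.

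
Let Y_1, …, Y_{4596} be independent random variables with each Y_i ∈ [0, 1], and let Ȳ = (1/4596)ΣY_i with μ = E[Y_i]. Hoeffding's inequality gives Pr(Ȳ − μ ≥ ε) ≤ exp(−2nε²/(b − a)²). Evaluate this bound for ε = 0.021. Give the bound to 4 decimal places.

Exponent: 2nε²/(b − a)² = 2·4596·0.021² / 1² = 4.05367.
Bound = exp(−4.05367) = 0.01736.

0.0174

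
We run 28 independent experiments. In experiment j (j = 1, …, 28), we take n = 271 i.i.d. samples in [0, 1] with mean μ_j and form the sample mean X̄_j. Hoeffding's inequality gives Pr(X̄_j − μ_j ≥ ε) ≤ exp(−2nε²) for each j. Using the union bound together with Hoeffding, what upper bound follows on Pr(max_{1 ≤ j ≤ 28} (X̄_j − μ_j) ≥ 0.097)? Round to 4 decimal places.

Per-experiment Hoeffding bound: exp(−2·271·0.097²) = exp(−5.09968) = 0.0060987.
Union bound over 28 events: 28·0.0060987 = 0.17076.

0.1708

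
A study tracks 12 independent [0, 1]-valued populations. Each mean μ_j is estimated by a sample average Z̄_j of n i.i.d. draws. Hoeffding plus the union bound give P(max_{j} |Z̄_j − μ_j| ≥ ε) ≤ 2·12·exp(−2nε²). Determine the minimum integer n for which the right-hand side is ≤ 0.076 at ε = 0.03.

Need 2·12·exp(−2nε²) ≤ 0.076, i.e. exp(−2nε²) ≤ 0.076/24.
So 2nε² ≥ ln(24/0.076) = 5.755076.
Hence n ≥ 5.755076/(2·0.03²) = 3197.264.
The smallest integer n is 3198.

3198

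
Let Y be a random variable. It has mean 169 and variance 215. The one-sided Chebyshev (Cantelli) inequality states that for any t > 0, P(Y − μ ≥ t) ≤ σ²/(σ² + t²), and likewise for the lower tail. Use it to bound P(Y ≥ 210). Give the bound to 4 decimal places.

Here σ² = 215 and t = 41, so σ² + t² = 1896.
Cantelli's bound: 215/1896 = 0.1134.

0.1134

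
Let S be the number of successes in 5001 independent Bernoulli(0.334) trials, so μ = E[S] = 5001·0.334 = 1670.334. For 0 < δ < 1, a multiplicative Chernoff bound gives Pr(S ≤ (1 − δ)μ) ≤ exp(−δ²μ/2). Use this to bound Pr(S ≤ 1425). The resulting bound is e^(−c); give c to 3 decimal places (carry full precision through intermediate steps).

Write 1425 = (1 − δ)μ, so δ = 1 − 1425/1670.334 = 0.1468772…
Then the exponent is δ²μ/2 = (μ − 1425)²/(2μ) = 18.016987.

18.017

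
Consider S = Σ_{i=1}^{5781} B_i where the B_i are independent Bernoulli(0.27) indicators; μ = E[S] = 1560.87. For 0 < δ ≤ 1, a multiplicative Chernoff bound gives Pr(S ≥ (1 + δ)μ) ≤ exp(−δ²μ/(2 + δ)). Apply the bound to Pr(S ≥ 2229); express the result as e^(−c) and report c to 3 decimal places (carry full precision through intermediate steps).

Write 2229 = (1 + δ)μ, so δ = 2229/1560.87 − 1 = 0.4280497…
Then the exponent is δ²μ/(2 + δ) = (2229 − μ)² / (μ·(2 + δ)) = 117.787074.

117.787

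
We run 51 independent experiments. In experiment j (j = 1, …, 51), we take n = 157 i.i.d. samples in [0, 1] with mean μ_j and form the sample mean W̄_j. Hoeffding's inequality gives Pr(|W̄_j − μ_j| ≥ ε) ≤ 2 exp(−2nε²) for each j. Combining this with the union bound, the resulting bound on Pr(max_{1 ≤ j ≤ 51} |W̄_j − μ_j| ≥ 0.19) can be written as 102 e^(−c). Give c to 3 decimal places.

Union bound over the 51 events: Pr(max_{1 ≤ j ≤ 51} |W̄_j − μ_j| ≥ 0.19) ≤ 51·2·exp(−2nε²) = 102 exp(−2·157·0.19²).
So c = 2·157·0.19² = 11.3354.

11.335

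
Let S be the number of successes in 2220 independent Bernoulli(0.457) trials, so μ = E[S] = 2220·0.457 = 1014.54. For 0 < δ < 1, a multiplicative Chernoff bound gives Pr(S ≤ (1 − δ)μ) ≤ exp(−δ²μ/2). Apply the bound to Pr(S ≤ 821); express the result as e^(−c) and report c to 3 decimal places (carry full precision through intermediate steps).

18.460

Write 821 = (1 − δ)μ, so δ = 1 − 821/1014.54 = 0.1907663…
Then the exponent is δ²μ/2 = (μ − 821)²/(2μ) = 18.460451.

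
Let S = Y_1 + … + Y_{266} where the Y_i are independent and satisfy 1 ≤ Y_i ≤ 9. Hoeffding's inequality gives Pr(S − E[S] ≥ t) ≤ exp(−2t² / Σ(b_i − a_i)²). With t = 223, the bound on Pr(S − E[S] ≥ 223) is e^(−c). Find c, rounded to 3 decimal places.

Σ(b_i − a_i)² = 266·(8)² = 17024.
c = 2t²/17024 = 2·223²/17024 = 5.8422.

5.842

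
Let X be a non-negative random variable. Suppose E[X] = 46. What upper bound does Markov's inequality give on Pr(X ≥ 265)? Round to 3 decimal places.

0.174

Markov's inequality: for a non-negative random variable, Pr(X ≥ a) ≤ E[X]/a.
Here E[X] = 46 and a = 265, so the bound is 46/265 = 0.1736.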